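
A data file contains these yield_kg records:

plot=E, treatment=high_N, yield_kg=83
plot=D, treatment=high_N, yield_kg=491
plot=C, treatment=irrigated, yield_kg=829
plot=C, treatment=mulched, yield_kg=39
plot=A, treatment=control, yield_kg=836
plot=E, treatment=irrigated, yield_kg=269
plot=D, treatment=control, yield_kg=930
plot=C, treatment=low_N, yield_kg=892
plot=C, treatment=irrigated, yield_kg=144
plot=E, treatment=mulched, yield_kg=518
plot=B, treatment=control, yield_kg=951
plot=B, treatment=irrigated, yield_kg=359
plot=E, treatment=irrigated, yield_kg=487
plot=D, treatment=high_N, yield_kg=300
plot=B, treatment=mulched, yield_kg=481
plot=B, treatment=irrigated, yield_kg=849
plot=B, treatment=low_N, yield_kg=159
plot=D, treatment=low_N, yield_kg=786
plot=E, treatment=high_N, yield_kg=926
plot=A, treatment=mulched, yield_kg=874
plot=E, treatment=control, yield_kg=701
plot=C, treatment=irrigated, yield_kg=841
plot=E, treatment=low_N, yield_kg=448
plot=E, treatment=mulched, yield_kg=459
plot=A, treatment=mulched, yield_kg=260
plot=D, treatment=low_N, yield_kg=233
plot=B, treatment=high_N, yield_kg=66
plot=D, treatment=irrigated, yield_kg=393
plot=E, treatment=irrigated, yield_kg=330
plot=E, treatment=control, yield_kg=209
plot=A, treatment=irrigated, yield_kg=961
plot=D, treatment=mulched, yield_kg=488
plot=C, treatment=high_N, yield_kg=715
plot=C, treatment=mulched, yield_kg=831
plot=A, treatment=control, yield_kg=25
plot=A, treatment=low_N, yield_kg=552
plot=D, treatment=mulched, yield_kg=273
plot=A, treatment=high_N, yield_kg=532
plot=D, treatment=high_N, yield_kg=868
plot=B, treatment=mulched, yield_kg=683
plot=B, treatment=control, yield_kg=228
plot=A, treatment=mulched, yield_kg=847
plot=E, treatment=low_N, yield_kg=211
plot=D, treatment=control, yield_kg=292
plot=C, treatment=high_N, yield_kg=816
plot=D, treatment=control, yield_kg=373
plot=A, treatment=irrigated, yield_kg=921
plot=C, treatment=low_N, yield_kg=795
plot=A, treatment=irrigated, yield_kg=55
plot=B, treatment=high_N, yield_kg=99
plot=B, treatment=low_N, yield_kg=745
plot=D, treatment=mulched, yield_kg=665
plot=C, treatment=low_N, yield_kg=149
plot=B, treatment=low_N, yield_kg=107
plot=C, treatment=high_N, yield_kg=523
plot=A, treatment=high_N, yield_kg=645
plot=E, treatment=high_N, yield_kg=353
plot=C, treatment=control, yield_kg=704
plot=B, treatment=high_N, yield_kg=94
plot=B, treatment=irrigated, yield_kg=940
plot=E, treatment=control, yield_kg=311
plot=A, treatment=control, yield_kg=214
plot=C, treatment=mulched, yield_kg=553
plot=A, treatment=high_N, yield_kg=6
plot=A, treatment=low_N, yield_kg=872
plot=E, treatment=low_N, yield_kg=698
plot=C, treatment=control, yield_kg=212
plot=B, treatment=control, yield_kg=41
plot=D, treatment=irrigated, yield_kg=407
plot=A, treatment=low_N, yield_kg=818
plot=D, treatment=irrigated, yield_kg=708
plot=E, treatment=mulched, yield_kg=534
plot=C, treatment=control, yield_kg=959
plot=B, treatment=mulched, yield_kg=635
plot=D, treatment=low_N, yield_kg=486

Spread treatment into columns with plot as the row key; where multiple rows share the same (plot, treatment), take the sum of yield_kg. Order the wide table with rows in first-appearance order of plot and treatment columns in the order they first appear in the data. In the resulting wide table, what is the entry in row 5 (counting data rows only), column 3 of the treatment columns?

With rows in first-appearance order of plot, row 5 is plot=B. treatment columns in first-appearance order: high_N, irrigated, mulched, control, low_N; column 3 is mulched.
Long rows with plot=B, treatment=mulched: 481 + 683 + 635 = 1799.

1799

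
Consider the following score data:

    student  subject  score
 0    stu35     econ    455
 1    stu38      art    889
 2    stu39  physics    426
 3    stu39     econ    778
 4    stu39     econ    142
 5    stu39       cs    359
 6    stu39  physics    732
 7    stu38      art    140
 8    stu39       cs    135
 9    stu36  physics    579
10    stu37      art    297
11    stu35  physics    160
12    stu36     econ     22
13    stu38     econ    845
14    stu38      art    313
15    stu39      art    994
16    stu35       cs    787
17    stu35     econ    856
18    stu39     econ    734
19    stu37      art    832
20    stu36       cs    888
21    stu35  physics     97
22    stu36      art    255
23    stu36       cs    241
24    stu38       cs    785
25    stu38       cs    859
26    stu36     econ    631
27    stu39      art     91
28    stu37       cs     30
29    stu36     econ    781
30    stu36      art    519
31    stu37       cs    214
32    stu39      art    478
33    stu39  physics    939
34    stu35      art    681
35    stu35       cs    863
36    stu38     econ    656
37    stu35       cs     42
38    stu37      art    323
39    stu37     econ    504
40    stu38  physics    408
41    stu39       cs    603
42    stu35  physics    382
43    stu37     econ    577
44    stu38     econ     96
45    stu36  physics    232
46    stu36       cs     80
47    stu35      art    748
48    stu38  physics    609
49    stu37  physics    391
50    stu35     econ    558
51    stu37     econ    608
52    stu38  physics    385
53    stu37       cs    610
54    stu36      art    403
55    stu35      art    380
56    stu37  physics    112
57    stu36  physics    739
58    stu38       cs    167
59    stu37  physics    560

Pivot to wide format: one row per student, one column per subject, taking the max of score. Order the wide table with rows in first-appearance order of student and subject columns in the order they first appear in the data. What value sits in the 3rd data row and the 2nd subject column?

994

With rows in first-appearance order of student, row 3 is student=stu39. subject columns in first-appearance order: econ, art, physics, cs; column 2 is art.
Long rows with student=stu39, subject=art: max(994, 91, 478) = 994.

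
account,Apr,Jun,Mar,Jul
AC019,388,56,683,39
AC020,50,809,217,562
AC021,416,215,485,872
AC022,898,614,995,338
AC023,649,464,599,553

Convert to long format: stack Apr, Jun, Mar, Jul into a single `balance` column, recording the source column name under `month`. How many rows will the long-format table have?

5 account values × 4 melted columns = 20 rows.

20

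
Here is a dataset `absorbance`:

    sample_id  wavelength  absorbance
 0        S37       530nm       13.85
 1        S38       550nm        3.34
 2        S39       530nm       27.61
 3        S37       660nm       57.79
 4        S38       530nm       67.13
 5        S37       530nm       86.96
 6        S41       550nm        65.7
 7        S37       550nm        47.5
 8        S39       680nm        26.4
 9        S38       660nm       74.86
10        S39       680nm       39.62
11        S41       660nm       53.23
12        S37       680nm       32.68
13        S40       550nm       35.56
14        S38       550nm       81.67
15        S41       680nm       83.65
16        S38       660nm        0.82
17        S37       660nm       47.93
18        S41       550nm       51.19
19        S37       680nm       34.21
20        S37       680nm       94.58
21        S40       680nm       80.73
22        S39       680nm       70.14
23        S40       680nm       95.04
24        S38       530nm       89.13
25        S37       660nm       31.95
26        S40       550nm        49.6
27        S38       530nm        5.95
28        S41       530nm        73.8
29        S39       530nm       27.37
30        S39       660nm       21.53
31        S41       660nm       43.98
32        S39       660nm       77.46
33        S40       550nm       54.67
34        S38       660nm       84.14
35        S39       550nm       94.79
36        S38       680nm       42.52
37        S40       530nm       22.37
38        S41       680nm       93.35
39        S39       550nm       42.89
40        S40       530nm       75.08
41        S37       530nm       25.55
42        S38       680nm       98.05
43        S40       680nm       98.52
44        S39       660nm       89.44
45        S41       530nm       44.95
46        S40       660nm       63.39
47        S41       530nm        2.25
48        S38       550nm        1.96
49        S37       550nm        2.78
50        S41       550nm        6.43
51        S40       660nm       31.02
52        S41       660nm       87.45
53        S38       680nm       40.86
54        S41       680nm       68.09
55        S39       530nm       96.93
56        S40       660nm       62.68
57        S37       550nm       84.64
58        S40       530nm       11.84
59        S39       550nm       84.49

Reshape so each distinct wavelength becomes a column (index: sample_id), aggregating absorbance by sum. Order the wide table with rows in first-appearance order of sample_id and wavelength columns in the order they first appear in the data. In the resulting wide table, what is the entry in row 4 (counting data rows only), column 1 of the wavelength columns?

With rows in first-appearance order of sample_id, row 4 is sample_id=S41. wavelength columns in first-appearance order: 530nm, 550nm, 660nm, 680nm; column 1 is 530nm.
Long rows with sample_id=S41, wavelength=530nm: 73.8 + 44.95 + 2.25 = 121.

121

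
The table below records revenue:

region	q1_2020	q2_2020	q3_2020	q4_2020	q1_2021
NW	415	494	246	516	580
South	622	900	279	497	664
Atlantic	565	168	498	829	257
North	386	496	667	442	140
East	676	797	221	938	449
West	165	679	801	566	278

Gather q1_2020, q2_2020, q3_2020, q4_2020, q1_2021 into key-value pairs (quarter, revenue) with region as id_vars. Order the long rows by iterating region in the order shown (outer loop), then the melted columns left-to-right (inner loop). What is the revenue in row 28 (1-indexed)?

30 rows total (6 × 5). Row 28: index ⌊(28-1)/5⌋ = 5 into region → West; (28-1) mod 5 = 2 into the melted columns → q3_2020.
So row 28 is (West, q3_2020, 801); revenue = 801.

801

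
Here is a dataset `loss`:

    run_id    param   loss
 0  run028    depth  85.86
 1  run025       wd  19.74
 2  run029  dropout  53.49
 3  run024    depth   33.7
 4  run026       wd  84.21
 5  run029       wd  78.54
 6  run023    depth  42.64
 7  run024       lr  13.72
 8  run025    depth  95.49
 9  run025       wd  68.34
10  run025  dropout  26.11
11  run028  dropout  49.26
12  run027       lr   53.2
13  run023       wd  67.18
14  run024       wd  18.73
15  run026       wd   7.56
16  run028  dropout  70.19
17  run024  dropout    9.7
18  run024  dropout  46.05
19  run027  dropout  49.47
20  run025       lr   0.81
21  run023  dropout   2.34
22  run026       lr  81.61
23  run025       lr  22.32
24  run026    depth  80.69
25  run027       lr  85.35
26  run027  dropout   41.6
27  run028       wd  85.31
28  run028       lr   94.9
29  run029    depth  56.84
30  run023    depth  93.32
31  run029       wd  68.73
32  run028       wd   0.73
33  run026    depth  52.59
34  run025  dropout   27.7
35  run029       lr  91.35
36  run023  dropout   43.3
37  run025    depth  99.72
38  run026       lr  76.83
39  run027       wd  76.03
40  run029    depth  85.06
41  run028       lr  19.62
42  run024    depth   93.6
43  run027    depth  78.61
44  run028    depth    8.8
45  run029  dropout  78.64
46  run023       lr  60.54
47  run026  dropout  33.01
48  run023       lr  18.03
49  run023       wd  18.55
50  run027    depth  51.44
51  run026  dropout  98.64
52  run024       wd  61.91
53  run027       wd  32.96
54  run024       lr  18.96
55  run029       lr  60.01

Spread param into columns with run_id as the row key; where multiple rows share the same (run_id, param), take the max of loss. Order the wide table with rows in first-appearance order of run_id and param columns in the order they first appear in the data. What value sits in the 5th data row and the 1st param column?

80.69

With rows in first-appearance order of run_id, row 5 is run_id=run026. param columns in first-appearance order: depth, wd, dropout, lr; column 1 is depth.
Long rows with run_id=run026, param=depth: max(80.69, 52.59) = 80.69.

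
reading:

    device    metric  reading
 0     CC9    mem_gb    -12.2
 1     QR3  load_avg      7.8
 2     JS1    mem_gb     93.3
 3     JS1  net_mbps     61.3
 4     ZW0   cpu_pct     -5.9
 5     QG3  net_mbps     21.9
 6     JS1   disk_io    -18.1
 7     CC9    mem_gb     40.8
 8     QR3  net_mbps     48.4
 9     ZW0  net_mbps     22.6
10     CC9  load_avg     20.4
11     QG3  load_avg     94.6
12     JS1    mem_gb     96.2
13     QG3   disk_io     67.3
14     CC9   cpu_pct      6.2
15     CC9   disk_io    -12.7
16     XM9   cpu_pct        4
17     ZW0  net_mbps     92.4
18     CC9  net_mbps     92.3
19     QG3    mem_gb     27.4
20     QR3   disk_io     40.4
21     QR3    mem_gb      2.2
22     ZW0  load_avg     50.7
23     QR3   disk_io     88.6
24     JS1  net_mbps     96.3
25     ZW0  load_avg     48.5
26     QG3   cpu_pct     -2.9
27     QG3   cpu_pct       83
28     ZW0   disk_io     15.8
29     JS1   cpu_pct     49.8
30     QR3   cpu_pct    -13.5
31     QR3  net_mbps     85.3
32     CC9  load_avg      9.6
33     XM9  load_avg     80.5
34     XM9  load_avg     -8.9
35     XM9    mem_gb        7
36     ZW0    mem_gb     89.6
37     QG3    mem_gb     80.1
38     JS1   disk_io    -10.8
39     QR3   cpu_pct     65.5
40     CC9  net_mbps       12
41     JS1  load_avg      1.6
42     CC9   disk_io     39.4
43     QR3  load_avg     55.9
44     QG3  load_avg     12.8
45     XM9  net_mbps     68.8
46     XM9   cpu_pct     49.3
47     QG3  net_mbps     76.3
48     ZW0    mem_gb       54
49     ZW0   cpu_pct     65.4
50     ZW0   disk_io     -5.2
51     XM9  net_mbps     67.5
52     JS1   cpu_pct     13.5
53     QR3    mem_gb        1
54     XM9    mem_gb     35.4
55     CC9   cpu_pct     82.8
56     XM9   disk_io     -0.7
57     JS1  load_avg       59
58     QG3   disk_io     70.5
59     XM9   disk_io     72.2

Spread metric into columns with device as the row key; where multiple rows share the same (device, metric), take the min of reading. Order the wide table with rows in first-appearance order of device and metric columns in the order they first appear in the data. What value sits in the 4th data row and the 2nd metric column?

With rows in first-appearance order of device, row 4 is device=ZW0. metric columns in first-appearance order: mem_gb, load_avg, net_mbps, cpu_pct, disk_io; column 2 is load_avg.
Long rows with device=ZW0, metric=load_avg: min(50.7, 48.5) = 48.5.

48.5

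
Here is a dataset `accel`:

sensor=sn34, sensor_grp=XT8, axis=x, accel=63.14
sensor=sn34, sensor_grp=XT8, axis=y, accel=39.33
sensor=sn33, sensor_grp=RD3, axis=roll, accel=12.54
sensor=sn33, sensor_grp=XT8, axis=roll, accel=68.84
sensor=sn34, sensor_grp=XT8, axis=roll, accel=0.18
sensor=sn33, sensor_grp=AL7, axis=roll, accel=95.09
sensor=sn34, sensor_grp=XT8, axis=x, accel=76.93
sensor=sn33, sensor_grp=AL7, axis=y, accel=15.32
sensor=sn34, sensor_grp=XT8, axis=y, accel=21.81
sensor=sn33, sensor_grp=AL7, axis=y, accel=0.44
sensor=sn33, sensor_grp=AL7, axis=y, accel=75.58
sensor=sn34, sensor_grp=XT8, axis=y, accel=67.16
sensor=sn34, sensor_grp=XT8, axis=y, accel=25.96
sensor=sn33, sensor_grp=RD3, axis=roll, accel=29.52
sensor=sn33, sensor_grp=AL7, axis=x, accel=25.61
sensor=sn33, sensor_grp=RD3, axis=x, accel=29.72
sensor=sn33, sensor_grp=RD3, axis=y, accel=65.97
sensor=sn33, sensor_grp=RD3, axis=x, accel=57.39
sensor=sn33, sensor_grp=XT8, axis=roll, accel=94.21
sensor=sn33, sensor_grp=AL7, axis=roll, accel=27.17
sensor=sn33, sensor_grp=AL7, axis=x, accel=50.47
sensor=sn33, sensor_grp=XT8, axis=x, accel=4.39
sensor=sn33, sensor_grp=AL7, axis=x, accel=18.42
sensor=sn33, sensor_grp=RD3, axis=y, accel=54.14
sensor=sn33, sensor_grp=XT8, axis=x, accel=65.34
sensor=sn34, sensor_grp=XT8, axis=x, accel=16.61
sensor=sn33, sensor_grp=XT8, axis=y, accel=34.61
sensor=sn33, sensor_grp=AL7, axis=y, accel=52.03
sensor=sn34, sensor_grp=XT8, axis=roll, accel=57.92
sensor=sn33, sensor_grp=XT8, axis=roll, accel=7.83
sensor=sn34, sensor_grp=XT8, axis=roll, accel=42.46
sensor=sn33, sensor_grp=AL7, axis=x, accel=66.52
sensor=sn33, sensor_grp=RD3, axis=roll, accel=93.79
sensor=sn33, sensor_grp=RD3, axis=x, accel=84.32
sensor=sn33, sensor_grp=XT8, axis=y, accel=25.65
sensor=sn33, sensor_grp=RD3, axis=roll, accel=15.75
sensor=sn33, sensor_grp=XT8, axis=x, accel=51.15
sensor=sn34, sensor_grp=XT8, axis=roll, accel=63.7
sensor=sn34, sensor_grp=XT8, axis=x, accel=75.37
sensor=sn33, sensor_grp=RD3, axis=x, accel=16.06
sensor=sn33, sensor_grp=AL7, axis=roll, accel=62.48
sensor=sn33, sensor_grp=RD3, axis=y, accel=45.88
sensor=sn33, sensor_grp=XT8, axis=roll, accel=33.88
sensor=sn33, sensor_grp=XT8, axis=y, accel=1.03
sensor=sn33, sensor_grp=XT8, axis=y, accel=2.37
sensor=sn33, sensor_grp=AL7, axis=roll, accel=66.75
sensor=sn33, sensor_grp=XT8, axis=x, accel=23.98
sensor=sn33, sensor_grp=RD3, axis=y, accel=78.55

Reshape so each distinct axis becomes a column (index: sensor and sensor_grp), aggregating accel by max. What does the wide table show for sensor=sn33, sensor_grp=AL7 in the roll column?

Rows with sensor=sn33, sensor_grp=AL7 and axis=roll: accel values are 95.09, 27.17, 62.48, 66.75.
max(95.09, 27.17, 62.48, 66.75) = 95.09.

95.09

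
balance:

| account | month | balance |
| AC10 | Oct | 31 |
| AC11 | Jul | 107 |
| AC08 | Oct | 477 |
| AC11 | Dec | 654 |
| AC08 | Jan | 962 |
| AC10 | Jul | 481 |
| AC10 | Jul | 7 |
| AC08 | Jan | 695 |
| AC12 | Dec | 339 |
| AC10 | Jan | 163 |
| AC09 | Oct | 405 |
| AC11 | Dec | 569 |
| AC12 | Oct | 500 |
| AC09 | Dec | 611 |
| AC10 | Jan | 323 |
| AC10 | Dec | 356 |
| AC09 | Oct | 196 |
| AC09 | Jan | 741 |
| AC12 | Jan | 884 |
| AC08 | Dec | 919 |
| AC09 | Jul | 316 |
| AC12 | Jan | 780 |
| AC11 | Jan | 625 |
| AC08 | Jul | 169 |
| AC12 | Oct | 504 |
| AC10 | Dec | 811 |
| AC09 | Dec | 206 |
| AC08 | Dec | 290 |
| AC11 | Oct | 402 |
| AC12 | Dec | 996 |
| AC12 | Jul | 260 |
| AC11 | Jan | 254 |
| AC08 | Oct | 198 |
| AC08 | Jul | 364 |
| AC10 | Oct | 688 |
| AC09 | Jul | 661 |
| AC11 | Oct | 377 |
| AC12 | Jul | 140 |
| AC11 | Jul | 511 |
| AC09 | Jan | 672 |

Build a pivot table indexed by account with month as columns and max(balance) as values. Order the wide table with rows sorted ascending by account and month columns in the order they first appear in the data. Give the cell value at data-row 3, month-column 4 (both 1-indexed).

323

With rows sorted ascending by account, row 3 is account=AC10. month columns in first-appearance order: Oct, Jul, Dec, Jan; column 4 is Jan.
Long rows with account=AC10, month=Jan: max(163, 323) = 323.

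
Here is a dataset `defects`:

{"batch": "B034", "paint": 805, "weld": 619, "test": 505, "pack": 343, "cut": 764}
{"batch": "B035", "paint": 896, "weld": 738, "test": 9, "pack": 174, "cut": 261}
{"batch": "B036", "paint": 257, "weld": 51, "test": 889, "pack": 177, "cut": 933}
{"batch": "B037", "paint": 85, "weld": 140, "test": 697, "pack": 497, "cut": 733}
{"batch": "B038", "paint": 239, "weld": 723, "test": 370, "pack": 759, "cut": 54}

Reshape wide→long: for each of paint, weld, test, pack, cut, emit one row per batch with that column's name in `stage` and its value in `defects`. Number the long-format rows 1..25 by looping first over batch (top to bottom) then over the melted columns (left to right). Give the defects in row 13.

25 rows total (5 × 5). Row 13: index ⌊(13-1)/5⌋ = 2 into batch → B036; (13-1) mod 5 = 2 into the melted columns → test.
So row 13 is (B036, test, 889); defects = 889.

889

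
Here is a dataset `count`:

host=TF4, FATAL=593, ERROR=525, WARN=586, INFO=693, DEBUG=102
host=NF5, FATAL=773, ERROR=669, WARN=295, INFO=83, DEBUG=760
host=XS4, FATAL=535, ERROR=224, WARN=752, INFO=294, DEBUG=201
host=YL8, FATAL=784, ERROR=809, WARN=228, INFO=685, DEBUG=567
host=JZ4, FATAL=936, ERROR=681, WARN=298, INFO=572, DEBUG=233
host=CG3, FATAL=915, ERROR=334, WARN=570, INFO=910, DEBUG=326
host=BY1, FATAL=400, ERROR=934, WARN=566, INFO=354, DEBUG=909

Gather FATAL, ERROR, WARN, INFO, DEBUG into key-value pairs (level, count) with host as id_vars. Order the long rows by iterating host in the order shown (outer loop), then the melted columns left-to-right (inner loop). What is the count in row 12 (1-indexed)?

35 rows total (7 × 5). Row 12: index ⌊(12-1)/5⌋ = 2 into host → XS4; (12-1) mod 5 = 1 into the melted columns → ERROR.
So row 12 is (XS4, ERROR, 224); count = 224.

224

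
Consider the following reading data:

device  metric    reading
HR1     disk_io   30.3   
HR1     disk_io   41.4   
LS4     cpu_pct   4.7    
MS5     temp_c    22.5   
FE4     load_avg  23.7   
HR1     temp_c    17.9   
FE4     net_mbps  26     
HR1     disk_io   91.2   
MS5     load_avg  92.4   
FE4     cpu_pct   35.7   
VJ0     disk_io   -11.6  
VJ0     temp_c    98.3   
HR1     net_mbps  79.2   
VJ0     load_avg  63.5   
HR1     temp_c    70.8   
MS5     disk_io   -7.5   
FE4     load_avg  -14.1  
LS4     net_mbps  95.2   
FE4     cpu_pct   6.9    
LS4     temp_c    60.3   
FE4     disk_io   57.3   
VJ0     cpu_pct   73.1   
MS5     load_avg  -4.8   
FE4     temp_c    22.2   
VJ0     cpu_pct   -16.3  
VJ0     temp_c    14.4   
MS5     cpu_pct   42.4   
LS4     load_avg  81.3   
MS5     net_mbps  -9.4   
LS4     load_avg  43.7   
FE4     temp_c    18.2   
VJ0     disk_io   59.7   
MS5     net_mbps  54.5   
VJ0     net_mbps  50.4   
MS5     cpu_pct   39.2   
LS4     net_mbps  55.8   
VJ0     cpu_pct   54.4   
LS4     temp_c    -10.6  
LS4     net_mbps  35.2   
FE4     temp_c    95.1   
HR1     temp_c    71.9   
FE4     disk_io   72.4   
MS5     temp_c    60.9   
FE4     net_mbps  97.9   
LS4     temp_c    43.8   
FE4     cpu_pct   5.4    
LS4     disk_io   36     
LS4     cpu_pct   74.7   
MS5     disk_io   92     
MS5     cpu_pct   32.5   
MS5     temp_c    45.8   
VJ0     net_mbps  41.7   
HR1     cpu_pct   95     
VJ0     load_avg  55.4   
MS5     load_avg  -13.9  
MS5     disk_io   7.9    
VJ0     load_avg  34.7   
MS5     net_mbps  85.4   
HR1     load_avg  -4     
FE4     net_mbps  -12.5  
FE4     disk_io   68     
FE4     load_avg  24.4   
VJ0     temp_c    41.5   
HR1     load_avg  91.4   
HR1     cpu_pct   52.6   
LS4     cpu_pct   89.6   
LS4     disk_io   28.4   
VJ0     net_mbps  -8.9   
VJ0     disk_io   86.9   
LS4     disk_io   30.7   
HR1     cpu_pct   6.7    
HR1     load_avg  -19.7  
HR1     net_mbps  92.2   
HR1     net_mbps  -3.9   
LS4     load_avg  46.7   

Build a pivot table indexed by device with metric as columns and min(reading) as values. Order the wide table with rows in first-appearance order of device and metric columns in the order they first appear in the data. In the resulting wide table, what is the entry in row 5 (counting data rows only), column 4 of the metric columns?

With rows in first-appearance order of device, row 5 is device=VJ0. metric columns in first-appearance order: disk_io, cpu_pct, temp_c, load_avg, net_mbps; column 4 is load_avg.
Long rows with device=VJ0, metric=load_avg: min(63.5, 55.4, 34.7) = 34.7.

34.7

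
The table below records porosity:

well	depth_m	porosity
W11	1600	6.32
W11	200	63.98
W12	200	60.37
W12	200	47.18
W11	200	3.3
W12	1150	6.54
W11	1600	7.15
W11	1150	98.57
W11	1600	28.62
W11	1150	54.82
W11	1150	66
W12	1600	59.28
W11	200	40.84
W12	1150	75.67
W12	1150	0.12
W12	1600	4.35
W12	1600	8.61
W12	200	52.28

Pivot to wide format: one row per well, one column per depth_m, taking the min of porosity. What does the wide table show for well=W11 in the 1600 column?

Rows with well=W11 and depth_m=1600: porosity values are 6.32, 7.15, 28.62.
min(6.32, 7.15, 28.62) = 6.32.

6.32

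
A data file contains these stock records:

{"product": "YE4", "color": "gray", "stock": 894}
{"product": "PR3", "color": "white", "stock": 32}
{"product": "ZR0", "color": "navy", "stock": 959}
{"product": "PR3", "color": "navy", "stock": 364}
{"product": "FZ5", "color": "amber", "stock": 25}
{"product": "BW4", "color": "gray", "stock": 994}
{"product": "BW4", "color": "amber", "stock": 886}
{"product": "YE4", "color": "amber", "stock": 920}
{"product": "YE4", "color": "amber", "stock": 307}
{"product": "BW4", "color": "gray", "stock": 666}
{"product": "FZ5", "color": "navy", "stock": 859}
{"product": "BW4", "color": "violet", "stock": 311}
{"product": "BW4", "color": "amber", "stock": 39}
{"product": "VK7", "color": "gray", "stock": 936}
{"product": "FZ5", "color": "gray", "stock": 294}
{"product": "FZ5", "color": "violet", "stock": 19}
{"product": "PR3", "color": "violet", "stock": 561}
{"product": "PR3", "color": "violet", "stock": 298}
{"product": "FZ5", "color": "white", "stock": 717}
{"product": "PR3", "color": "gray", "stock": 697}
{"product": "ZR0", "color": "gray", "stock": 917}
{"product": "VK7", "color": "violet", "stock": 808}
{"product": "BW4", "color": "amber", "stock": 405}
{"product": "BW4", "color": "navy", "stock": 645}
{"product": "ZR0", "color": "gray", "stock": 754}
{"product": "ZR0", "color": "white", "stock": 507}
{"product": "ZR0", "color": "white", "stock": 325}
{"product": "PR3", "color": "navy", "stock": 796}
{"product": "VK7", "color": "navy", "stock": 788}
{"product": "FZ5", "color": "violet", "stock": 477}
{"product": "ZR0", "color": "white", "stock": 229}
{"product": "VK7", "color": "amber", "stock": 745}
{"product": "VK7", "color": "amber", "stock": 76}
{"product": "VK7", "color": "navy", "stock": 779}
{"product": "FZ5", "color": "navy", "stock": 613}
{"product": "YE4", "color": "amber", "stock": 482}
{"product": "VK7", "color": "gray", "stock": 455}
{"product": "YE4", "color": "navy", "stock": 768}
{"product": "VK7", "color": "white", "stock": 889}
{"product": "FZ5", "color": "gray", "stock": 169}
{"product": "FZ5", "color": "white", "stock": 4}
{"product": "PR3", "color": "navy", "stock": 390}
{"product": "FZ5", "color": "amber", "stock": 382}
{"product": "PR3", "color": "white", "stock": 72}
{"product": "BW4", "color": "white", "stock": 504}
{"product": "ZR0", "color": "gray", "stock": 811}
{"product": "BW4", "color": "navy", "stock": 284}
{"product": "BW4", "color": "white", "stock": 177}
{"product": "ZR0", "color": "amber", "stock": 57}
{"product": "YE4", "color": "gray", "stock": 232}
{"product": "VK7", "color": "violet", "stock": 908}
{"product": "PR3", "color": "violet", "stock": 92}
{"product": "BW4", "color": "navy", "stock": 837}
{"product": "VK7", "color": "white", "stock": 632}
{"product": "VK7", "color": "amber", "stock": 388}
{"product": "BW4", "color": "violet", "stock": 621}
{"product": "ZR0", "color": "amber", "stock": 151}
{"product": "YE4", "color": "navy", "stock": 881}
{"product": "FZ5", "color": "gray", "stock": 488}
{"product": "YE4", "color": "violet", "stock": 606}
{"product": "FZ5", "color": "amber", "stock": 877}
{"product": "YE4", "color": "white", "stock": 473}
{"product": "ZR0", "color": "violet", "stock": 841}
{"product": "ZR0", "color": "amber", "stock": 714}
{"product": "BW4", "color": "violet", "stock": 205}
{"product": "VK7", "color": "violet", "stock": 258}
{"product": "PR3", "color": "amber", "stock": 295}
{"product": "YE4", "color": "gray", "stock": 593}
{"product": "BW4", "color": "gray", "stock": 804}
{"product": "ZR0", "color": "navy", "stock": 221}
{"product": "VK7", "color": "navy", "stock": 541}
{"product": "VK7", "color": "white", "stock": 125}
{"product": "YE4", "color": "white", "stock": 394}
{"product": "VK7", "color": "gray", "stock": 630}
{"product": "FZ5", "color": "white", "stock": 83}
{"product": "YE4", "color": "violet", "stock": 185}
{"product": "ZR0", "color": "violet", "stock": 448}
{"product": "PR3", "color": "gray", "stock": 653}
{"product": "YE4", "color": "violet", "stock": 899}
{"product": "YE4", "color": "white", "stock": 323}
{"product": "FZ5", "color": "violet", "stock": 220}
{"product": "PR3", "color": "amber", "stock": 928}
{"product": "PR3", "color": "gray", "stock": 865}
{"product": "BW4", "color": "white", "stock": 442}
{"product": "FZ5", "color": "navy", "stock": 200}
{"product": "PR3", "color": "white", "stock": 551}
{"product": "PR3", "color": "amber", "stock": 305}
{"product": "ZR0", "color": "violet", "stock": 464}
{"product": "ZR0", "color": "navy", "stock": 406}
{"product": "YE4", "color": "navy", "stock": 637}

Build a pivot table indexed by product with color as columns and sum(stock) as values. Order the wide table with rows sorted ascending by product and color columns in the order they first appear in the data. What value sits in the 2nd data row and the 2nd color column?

804

With rows sorted ascending by product, row 2 is product=FZ5. color columns in first-appearance order: gray, white, navy, amber, violet; column 2 is white.
Long rows with product=FZ5, color=white: 717 + 4 + 83 = 804.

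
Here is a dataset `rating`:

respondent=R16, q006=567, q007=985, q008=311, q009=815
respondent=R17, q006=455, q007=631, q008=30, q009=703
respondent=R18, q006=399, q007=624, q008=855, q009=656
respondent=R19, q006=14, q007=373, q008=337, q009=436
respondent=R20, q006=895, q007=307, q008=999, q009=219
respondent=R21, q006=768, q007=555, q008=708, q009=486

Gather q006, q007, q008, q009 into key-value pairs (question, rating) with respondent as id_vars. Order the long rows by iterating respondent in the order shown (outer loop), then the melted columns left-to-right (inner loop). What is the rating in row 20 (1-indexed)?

219

24 rows total (6 × 4). Row 20: index ⌊(20-1)/4⌋ = 4 into respondent → R20; (20-1) mod 4 = 3 into the melted columns → q009.
So row 20 is (R20, q009, 219); rating = 219.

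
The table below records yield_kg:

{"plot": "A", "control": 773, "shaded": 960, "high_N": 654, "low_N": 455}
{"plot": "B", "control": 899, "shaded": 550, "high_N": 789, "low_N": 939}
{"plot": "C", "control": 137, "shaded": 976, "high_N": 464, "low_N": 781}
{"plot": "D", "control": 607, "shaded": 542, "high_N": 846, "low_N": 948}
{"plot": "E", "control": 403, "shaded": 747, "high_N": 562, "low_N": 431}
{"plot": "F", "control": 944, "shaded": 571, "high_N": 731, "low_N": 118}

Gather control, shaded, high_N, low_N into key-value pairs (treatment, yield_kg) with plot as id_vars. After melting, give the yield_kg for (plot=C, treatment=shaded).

976

Unpivoting turns each (plot, wide-column) pair into one long row.
The wide cell at row C, column shaded holds 976, so the long row (C, shaded) has yield_kg=976.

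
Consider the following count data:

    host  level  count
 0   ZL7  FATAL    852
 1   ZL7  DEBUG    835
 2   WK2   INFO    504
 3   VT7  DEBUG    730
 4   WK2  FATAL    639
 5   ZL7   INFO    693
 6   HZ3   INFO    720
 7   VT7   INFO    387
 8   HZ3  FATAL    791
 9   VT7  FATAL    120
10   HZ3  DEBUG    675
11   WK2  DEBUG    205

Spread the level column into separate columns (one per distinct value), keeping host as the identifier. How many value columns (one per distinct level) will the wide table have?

3 distinct level values: FATAL, INFO, DEBUG.

3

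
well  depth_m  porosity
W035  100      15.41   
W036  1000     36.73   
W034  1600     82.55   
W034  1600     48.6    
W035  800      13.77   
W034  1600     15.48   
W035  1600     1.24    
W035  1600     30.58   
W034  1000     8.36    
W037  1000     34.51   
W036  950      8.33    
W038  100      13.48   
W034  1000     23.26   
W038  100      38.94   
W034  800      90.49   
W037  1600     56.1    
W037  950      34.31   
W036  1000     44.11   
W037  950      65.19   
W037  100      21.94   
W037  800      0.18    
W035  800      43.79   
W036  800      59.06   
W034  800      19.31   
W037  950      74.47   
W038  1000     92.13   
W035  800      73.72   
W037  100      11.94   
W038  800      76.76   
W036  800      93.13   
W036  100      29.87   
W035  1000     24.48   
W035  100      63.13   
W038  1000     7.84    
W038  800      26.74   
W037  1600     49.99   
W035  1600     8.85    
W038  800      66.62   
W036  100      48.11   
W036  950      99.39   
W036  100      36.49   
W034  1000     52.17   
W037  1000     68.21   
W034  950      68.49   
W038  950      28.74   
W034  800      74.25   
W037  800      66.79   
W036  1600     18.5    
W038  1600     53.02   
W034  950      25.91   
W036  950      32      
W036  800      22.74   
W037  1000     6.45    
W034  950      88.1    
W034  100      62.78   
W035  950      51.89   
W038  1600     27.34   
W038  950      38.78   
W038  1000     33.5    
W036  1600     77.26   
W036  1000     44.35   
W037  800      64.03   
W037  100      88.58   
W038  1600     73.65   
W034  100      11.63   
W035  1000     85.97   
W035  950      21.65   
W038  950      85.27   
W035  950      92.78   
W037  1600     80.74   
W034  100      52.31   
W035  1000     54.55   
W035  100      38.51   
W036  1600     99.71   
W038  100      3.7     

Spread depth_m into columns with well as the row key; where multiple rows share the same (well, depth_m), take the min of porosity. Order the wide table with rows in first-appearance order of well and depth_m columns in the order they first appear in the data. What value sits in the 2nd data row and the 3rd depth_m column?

With rows in first-appearance order of well, row 2 is well=W036. depth_m columns in first-appearance order: 100, 1000, 1600, 800, 950; column 3 is 1600.
Long rows with well=W036, depth_m=1600: min(18.5, 77.26, 99.71) = 18.5.

18.5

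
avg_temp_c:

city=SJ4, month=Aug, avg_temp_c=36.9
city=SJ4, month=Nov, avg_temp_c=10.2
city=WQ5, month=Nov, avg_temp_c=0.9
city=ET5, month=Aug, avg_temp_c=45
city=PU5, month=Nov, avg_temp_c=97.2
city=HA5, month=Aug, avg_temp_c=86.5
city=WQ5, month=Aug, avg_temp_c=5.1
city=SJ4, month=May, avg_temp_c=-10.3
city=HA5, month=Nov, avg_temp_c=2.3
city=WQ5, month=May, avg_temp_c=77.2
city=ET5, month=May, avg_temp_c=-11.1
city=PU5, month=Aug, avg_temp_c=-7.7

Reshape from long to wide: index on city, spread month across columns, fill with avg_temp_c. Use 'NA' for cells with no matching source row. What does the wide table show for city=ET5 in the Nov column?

No long-format row has city=ET5 and month=Nov, so the cell is NA.

NA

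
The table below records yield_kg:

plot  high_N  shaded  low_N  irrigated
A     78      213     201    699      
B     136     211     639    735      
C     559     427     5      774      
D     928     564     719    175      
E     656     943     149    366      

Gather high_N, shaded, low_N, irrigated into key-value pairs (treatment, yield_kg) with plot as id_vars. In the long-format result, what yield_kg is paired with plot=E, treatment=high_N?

Unpivoting turns each (plot, wide-column) pair into one long row.
The wide cell at row E, column high_N holds 656, so the long row (E, high_N) has yield_kg=656.

656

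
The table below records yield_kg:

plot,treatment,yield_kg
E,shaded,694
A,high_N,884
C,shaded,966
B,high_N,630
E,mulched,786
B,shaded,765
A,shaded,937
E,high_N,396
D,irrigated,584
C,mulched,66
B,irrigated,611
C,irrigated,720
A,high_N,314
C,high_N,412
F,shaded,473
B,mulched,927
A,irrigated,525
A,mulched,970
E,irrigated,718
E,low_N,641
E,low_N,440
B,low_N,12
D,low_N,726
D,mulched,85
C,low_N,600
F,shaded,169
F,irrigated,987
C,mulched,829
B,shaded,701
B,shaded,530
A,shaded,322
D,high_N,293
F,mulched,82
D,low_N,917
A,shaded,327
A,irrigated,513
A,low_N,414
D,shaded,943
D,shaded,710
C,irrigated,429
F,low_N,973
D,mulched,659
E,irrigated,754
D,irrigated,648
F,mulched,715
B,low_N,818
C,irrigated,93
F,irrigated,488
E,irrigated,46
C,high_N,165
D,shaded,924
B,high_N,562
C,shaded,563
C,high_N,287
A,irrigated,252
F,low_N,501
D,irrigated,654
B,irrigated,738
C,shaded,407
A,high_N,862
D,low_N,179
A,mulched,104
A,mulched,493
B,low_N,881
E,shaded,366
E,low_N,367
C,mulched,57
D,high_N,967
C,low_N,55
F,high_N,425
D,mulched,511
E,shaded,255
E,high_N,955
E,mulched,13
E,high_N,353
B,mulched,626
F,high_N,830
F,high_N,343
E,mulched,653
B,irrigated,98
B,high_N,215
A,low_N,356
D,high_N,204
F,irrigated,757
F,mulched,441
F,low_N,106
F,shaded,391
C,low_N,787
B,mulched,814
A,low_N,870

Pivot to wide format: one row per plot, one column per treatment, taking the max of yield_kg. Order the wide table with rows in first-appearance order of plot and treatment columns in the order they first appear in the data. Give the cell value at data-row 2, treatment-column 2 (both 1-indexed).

884

With rows in first-appearance order of plot, row 2 is plot=A. treatment columns in first-appearance order: shaded, high_N, mulched, irrigated, low_N; column 2 is high_N.
Long rows with plot=A, treatment=high_N: max(884, 314, 862) = 884.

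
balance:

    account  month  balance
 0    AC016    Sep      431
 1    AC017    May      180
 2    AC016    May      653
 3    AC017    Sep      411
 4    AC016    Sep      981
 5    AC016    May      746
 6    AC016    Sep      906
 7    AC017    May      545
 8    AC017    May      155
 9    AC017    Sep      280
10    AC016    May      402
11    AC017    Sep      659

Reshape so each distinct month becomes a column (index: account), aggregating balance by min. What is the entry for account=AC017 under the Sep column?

Rows with account=AC017 and month=Sep: balance values are 411, 280, 659.
min(411, 280, 659) = 280.

280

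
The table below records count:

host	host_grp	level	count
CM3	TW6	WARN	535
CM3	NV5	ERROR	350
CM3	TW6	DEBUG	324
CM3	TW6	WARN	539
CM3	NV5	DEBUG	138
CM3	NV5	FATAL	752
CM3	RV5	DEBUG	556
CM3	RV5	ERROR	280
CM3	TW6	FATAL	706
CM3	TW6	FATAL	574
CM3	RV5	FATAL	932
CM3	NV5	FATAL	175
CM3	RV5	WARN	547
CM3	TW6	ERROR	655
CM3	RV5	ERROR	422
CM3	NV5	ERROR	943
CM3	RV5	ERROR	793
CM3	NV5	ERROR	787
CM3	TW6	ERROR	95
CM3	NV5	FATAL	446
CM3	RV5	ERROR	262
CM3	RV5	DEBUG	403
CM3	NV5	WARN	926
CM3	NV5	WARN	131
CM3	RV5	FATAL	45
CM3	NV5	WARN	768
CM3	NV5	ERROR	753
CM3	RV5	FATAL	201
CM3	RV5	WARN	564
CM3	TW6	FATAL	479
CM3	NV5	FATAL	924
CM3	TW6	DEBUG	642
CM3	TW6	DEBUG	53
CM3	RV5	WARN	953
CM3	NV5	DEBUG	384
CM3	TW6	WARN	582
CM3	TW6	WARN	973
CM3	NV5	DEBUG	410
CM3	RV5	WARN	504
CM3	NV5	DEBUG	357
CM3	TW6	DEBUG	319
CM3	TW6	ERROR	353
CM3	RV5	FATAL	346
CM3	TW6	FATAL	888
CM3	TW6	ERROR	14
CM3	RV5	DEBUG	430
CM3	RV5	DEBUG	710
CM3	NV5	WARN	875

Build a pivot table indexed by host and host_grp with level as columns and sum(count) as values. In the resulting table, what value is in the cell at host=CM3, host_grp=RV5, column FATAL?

1524

Rows with host=CM3, host_grp=RV5 and level=FATAL: count values are 932, 45, 201, 346.
932 + 45 + 201 + 346 = 1524.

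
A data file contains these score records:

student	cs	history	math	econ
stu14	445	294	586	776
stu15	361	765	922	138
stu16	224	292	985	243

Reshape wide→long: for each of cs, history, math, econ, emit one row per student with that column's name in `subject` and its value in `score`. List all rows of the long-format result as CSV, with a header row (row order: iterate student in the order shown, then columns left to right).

student,subject,score
stu14,cs,445
stu14,history,294
stu14,math,586
stu14,econ,776
stu15,cs,361
stu15,history,765
stu15,math,922
stu15,econ,138
stu16,cs,224
stu16,history,292
stu16,math,985
stu16,econ,243

Each (student, column) pair becomes one row: 3 × 4 = 12 rows.
For example, (stu14, cs) → score=445.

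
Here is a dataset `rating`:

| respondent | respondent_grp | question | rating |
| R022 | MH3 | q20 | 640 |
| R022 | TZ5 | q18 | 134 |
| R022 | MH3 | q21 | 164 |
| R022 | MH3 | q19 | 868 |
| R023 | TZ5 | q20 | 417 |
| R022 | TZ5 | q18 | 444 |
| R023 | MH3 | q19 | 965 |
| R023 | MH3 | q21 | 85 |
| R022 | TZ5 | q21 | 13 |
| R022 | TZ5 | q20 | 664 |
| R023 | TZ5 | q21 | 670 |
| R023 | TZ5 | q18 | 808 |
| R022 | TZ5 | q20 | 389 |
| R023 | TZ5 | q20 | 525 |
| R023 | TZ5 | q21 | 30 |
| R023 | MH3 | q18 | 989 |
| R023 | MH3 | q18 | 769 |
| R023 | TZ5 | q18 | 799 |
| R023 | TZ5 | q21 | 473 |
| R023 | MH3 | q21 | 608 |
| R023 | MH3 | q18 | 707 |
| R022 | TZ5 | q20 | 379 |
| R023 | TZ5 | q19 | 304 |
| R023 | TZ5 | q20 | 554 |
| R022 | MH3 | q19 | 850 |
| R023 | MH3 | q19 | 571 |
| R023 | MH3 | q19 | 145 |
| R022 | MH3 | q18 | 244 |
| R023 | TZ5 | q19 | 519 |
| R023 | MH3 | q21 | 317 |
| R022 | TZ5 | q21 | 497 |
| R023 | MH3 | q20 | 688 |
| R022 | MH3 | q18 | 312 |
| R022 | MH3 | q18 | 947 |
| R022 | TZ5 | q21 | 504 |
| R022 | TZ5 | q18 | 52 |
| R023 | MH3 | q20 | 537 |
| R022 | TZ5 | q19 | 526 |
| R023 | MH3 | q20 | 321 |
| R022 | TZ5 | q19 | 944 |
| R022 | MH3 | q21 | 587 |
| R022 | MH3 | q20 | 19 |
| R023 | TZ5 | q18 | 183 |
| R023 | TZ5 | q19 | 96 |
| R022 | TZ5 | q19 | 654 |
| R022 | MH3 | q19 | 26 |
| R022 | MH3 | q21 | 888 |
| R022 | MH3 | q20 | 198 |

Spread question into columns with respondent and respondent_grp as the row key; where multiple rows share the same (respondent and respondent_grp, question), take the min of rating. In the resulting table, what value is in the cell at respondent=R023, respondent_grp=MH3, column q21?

Rows with respondent=R023, respondent_grp=MH3 and question=q21: rating values are 85, 608, 317.
min(85, 608, 317) = 85.

85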